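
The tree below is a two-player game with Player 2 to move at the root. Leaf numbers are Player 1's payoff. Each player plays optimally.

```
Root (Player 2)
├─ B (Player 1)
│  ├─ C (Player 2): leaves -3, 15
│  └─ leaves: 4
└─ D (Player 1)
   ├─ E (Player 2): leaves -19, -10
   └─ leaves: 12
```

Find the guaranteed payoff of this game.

C (Player 2): min(-3, 15) = -3
B (Player 1): max(-3, 4) = 4
E (Player 2): min(-19, -10) = -19
D (Player 1): max(-19, 12) = 12
Root (Player 2): min(4, 12) = 4

4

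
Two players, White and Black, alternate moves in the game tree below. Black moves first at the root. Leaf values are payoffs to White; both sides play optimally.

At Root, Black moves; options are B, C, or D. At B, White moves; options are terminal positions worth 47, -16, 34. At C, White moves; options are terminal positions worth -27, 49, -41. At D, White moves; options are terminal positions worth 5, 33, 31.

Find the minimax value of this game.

B (White): max(47, -16, 34) = 47
C (White): max(-27, 49, -41) = 49
D (White): max(5, 33, 31) = 33
Root (Black): min(47, 49, 33) = 33

33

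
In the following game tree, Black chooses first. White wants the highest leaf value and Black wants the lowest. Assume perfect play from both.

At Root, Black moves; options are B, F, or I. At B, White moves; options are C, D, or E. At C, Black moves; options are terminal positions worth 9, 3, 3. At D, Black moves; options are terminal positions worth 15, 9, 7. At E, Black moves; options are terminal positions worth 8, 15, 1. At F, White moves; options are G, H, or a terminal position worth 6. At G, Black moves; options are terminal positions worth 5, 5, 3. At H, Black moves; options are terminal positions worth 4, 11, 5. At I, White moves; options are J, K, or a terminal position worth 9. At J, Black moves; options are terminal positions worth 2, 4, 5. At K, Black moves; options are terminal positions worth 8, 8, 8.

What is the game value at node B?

C: min(9, 3, 3) = 3
D: min(15, 9, 7) = 7
E: min(8, 15, 1) = 1
B: max(3, 7, 1) = 7

7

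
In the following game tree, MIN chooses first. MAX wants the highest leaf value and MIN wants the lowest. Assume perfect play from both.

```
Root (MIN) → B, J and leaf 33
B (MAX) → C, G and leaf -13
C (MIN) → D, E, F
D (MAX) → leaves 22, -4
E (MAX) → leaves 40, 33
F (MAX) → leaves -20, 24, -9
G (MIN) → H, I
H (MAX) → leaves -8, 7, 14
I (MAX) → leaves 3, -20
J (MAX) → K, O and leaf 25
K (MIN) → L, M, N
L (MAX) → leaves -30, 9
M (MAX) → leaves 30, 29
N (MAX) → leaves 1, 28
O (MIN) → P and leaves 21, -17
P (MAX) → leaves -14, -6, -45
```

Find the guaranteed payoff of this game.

22

D (MAX): max(22, -4) = 22
E (MAX): max(40, 33) = 40
F (MAX): max(-20, 24, -9) = 24
C (MIN): min(22, 40, 24) = 22
H (MAX): max(-8, 7, 14) = 14
I (MAX): max(3, -20) = 3
G (MIN): min(14, 3) = 3
B (MAX): max(22, 3, -13) = 22
L (MAX): max(-30, 9) = 9
M (MAX): max(30, 29) = 30
N (MAX): max(1, 28) = 28
K (MIN): min(9, 30, 28) = 9
P (MAX): max(-14, -6, -45) = -6
O (MIN): min(-6, 21, -17) = -17
J (MAX): max(9, -17, 25) = 25
Root (MIN): min(22, 25, 33) = 22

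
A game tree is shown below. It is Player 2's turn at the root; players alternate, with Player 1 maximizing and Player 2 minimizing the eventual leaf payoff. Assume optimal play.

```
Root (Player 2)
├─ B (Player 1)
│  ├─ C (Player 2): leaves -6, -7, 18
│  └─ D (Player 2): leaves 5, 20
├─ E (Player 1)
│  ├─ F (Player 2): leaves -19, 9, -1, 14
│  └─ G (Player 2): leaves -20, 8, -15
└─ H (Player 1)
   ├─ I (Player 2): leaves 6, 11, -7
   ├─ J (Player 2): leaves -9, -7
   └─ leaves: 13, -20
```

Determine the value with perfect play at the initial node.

-19

C (Player 2): min(-6, -7, 18) = -7
D (Player 2): min(5, 20) = 5
B (Player 1): max(-7, 5) = 5
F (Player 2): min(-19, 9, -1, 14) = -19
G (Player 2): min(-20, 8, -15) = -20
E (Player 1): max(-19, -20) = -19
I (Player 2): min(6, 11, -7) = -7
J (Player 2): min(-9, -7) = -9
H (Player 1): max(-7, -9, 13, -20) = 13
Root (Player 2): min(5, -19, 13) = -19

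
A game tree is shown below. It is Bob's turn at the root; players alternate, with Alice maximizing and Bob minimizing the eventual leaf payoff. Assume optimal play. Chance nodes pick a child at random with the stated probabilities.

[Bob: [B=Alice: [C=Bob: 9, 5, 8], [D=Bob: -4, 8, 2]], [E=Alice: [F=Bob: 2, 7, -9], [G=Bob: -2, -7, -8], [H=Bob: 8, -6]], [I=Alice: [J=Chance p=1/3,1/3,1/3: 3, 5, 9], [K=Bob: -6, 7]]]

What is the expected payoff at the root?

-6

C (Bob): min(9, 5, 8) = 5
D (Bob): min(-4, 8, 2) = -4
B (Alice): max(5, -4) = 5
F (Bob): min(2, 7, -9) = -9
G (Bob): min(-2, -7, -8) = -8
H (Bob): min(8, -6) = -6
E (Alice): max(-9, -8, -6) = -6
J (Chance): 1/3·3 + 1/3·5 + 1/3·9 = 5.67
K (Bob): min(-6, 7) = -6
I (Alice): max(5.67, -6) = 5.67
Root (Bob): min(5, -6, 5.67) = -6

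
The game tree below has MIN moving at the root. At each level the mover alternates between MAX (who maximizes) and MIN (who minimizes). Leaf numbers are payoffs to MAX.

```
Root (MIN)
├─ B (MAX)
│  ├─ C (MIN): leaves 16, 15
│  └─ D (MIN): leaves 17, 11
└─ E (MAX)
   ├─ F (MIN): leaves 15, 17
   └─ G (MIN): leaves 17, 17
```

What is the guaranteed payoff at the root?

C (MIN): min(16, 15) = 15
D (MIN): min(17, 11) = 11
B (MAX): max(15, 11) = 15
F (MIN): min(15, 17) = 15
G (MIN): min(17, 17) = 17
E (MAX): max(15, 17) = 17
Root (MIN): min(15, 17) = 15

15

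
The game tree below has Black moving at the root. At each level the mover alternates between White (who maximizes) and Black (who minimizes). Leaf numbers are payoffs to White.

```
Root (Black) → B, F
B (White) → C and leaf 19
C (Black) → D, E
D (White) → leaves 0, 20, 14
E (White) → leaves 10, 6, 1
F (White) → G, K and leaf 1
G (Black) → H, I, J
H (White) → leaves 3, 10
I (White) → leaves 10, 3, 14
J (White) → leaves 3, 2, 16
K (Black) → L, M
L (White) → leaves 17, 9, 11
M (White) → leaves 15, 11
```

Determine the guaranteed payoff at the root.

D (White): max(0, 20, 14) = 20
E (White): max(10, 6, 1) = 10
C (Black): min(20, 10) = 10
B (White): max(10, 19) = 19
H (White): max(3, 10) = 10
I (White): max(10, 3, 14) = 14
J (White): max(3, 2, 16) = 16
G (Black): min(10, 14, 16) = 10
L (White): max(17, 9, 11) = 17
M (White): max(15, 11) = 15
K (Black): min(17, 15) = 15
F (White): max(10, 15, 1) = 15
Root (Black): min(19, 15) = 15

15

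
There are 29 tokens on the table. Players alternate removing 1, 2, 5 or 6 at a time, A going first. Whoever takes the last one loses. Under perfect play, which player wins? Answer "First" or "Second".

Second

i:   0  1  2  3  4  5  6  7  8  9 10 11 12 13 14 15 16 17 18 19 20 21 22 23 24 25 26 27 28 29
     W  L  W  W  L  W  W  W  L  W  W  L  W  W  W  L  W  W  L  W  W  W  L  W  W  L  W  W  W  L
Position 29 is L, so the second player wins.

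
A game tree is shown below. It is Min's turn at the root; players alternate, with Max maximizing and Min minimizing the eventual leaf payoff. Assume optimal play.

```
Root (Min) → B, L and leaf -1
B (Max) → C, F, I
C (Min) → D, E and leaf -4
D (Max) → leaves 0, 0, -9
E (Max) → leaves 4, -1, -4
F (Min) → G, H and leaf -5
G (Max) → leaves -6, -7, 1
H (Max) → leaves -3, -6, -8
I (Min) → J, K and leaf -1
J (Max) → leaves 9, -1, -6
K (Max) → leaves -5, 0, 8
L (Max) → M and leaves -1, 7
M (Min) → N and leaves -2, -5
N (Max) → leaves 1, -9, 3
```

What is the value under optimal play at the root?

-1

D (Max): max(0, 0, -9) = 0
E (Max): max(4, -1, -4) = 4
C (Min): min(0, 4, -4) = -4
G (Max): max(-6, -7, 1) = 1
H (Max): max(-3, -6, -8) = -3
F (Min): min(1, -3, -5) = -5
J (Max): max(9, -1, -6) = 9
K (Max): max(-5, 0, 8) = 8
I (Min): min(9, 8, -1) = -1
B (Max): max(-4, -5, -1) = -1
N (Max): max(1, -9, 3) = 3
M (Min): min(3, -2, -5) = -5
L (Max): max(-5, -1, 7) = 7
Root (Min): min(-1, 7, -1) = -1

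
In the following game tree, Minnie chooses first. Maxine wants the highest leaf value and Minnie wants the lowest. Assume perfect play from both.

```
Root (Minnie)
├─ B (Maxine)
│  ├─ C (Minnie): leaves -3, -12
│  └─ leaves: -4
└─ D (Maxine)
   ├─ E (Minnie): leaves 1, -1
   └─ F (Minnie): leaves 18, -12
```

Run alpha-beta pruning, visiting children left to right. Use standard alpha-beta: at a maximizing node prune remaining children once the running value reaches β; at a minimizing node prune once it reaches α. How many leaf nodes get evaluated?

C [α=-∞,β=+∞]: v=-12
B [α=-∞,β=+∞]: v=-4
E [α=-∞,β=-4]: v=-1
D [α=-∞,β=-4]: v=-1 after child 1 ≥ β → β-cutoff, skip 1
Root [α=-∞,β=+∞]: v=-4
Leaves evaluated: 5 of 7.

5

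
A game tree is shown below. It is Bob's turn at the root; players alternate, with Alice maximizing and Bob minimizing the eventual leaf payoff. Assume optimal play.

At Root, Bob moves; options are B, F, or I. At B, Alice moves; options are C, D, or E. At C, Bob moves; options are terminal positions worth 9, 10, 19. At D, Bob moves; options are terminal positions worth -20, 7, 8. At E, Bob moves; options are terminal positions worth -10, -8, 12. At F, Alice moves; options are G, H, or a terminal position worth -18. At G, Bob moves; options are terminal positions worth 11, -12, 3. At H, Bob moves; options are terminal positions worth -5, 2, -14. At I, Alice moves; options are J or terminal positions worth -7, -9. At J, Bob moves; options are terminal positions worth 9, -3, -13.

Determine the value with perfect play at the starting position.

-12

C (Bob): min(9, 10, 19) = 9
D (Bob): min(-20, 7, 8) = -20
E (Bob): min(-10, -8, 12) = -10
B (Alice): max(9, -20, -10) = 9
G (Bob): min(11, -12, 3) = -12
H (Bob): min(-5, 2, -14) = -14
F (Alice): max(-12, -14, -18) = -12
J (Bob): min(9, -3, -13) = -13
I (Alice): max(-13, -7, -9) = -7
Root (Bob): min(9, -12, -7) = -12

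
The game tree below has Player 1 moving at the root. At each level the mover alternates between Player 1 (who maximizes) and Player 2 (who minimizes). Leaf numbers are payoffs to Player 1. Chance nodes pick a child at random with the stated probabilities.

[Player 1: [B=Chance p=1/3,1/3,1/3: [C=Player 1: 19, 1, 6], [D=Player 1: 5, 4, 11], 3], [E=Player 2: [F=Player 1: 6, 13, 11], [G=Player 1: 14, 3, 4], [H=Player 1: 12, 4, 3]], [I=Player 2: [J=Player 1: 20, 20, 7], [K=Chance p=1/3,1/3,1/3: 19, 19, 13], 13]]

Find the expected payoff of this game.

C (Player 1): max(19, 1, 6) = 19
D (Player 1): max(5, 4, 11) = 11
B (Chance): 1/3·19 + 1/3·11 + 1/3·3 = 11
F (Player 1): max(6, 13, 11) = 13
G (Player 1): max(14, 3, 4) = 14
H (Player 1): max(12, 4, 3) = 12
E (Player 2): min(13, 14, 12) = 12
J (Player 1): max(20, 20, 7) = 20
K (Chance): 1/3·19 + 1/3·19 + 1/3·13 = 17
I (Player 2): min(20, 17, 13) = 13
Root (Player 1): max(11, 12, 13) = 13

13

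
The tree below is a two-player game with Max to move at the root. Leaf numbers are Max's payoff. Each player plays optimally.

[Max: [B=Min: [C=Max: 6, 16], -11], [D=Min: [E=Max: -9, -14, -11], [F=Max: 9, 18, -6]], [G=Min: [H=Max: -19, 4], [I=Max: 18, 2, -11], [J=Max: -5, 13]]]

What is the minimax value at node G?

H: max(-19, 4) = 4
I: max(18, 2, -11) = 18
J: max(-5, 13) = 13
G: min(4, 18, 13) = 4

4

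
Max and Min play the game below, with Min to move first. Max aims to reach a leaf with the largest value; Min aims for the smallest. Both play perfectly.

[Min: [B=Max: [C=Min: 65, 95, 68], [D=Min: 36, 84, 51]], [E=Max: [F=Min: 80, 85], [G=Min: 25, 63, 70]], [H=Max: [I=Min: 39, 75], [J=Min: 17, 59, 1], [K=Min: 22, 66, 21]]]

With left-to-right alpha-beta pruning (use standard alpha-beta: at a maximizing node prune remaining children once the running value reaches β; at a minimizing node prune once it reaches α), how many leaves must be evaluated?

C [α=-∞,β=+∞]: v=65
D [α=65,β=+∞]: v=36 after child 1 ≤ α → α-cutoff, skip 2
B [α=-∞,β=+∞]: v=65
F [α=-∞,β=65]: v=80
E [α=-∞,β=65]: v=80 after child 1 ≥ β → β-cutoff, skip 1
I [α=-∞,β=65]: v=39
J [α=39,β=65]: v=17 after child 1 ≤ α → α-cutoff, skip 2
K [α=39,β=65]: v=22 after child 1 ≤ α → α-cutoff, skip 2
H [α=-∞,β=65]: v=39
Root [α=-∞,β=+∞]: v=39
Leaves evaluated: 10 of 19.

10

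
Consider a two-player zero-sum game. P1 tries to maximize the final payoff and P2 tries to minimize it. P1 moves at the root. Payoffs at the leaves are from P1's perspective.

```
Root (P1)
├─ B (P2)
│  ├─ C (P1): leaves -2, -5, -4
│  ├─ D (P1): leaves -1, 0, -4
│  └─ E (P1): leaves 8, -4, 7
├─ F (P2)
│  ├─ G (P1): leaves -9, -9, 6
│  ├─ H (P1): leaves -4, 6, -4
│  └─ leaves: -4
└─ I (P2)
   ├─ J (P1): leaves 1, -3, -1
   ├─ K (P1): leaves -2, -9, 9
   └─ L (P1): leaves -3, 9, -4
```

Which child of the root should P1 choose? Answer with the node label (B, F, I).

C (P1): max(-2, -5, -4) = -2
D (P1): max(-1, 0, -4) = 0
E (P1): max(8, -4, 7) = 8
B (P2): min(-2, 0, 8) = -2
G (P1): max(-9, -9, 6) = 6
H (P1): max(-4, 6, -4) = 6
F (P2): min(6, 6, -4) = -4
J (P1): max(1, -3, -1) = 1
K (P1): max(-2, -9, 9) = 9
L (P1): max(-3, 9, -4) = 9
I (P2): min(1, 9, 9) = 1
Root (P1): max(-2, -4, 1) = 1
P1 picks the child with the highest value: I (value 1).

I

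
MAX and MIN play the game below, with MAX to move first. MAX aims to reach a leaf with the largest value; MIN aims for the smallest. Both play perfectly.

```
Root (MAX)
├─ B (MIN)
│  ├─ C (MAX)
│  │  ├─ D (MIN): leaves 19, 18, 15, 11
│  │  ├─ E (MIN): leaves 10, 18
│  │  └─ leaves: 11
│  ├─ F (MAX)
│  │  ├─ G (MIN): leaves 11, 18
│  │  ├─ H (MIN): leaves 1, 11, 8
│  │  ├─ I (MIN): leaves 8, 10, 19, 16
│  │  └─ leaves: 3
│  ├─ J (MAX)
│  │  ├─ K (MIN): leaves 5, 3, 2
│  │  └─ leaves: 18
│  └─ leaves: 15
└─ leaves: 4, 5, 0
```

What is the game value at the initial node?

11

D (MIN): min(19, 18, 15, 11) = 11
E (MIN): min(10, 18) = 10
C (MAX): max(11, 10, 11) = 11
G (MIN): min(11, 18) = 11
H (MIN): min(1, 11, 8) = 1
I (MIN): min(8, 10, 19, 16) = 8
F (MAX): max(11, 1, 8, 3) = 11
K (MIN): min(5, 3, 2) = 2
J (MAX): max(2, 18) = 18
B (MIN): min(11, 11, 18, 15) = 11
Root (MAX): max(11, 4, 5, 0) = 11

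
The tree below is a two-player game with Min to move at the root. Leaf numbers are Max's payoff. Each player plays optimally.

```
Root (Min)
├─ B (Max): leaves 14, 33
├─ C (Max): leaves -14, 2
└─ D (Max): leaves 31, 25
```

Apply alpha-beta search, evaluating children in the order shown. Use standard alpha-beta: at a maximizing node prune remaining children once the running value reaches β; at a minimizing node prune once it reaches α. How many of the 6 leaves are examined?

B [α=-∞,β=+∞]: v=33
C [α=-∞,β=33]: v=2
D [α=-∞,β=2]: v=31 after child 1 ≥ β → β-cutoff, skip 1
Root [α=-∞,β=+∞]: v=2
Leaves evaluated: 5 of 6.

5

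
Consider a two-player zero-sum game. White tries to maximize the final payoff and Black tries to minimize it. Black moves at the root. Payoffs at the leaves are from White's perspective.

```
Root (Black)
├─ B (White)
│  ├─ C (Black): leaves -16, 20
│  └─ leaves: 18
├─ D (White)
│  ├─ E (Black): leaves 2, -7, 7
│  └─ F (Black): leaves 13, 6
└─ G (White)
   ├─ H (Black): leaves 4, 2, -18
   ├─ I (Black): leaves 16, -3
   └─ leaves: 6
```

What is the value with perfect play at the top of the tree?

C (Black): min(-16, 20) = -16
B (White): max(-16, 18) = 18
E (Black): min(2, -7, 7) = -7
F (Black): min(13, 6) = 6
D (White): max(-7, 6) = 6
H (Black): min(4, 2, -18) = -18
I (Black): min(16, -3) = -3
G (White): max(-18, -3, 6) = 6
Root (Black): min(18, 6, 6) = 6

6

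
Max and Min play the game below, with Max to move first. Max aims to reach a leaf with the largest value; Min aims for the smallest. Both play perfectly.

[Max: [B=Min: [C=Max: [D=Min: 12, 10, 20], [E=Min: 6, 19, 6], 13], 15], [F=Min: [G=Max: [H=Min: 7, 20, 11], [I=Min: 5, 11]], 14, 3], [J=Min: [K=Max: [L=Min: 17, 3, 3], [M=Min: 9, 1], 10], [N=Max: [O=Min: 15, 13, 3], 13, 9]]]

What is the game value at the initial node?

D (Min): min(12, 10, 20) = 10
E (Min): min(6, 19, 6) = 6
C (Max): max(10, 6, 13) = 13
B (Min): min(13, 15) = 13
H (Min): min(7, 20, 11) = 7
I (Min): min(5, 11) = 5
G (Max): max(7, 5) = 7
F (Min): min(7, 14, 3) = 3
L (Min): min(17, 3, 3) = 3
M (Min): min(9, 1) = 1
K (Max): max(3, 1, 10) = 10
O (Min): min(15, 13, 3) = 3
N (Max): max(3, 13, 9) = 13
J (Min): min(10, 13) = 10
Root (Max): max(13, 3, 10) = 13

13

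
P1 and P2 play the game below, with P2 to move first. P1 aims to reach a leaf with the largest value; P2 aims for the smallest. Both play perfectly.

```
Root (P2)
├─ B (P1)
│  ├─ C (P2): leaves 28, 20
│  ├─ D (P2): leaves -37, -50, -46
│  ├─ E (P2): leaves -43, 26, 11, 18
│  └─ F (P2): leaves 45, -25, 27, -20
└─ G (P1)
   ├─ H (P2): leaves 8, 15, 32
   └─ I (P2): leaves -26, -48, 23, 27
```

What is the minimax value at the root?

C (P2): min(28, 20) = 20
D (P2): min(-37, -50, -46) = -50
E (P2): min(-43, 26, 11, 18) = -43
F (P2): min(45, -25, 27, -20) = -25
B (P1): max(20, -50, -43, -25) = 20
H (P2): min(8, 15, 32) = 8
I (P2): min(-26, -48, 23, 27) = -48
G (P1): max(8, -48) = 8
Root (P2): min(20, 8) = 8

8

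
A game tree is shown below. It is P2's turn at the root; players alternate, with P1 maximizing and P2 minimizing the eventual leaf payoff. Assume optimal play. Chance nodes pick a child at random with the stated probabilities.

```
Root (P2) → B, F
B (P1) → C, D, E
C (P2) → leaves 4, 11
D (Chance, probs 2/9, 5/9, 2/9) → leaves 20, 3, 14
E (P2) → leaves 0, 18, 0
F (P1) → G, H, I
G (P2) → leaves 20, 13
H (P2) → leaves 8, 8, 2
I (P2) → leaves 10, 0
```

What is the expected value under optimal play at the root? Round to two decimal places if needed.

9.22

C (P2): min(4, 11) = 4
D (Chance): 2/9·20 + 5/9·3 + 2/9·14 = 9.22
E (P2): min(0, 18, 0) = 0
B (P1): max(4, 9.22, 0) = 9.22
G (P2): min(20, 13) = 13
H (P2): min(8, 8, 2) = 2
I (P2): min(10, 0) = 0
F (P1): max(13, 2, 0) = 13
Root (P2): min(9.22, 13) = 9.22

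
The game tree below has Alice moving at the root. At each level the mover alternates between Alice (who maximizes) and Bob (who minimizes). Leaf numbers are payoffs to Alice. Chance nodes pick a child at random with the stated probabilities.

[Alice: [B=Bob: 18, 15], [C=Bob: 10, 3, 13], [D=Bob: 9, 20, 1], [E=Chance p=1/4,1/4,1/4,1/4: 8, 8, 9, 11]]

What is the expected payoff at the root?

B (Bob): min(18, 15) = 15
C (Bob): min(10, 3, 13) = 3
D (Bob): min(9, 20, 1) = 1
E (Chance): 1/4·8 + 1/4·8 + 1/4·9 + 1/4·11 = 9
Root (Alice): max(15, 3, 1, 9) = 15

15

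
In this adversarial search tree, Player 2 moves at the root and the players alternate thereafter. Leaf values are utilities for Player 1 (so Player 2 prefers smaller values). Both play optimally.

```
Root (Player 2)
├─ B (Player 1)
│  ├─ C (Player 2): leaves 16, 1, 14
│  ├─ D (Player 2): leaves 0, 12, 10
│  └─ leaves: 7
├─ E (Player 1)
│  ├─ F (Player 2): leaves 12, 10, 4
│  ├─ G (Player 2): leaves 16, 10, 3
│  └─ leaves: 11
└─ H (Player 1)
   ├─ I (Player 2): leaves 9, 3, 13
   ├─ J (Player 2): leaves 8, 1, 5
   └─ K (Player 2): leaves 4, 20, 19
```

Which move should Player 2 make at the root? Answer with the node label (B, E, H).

H

C (Player 2): min(16, 1, 14) = 1
D (Player 2): min(0, 12, 10) = 0
B (Player 1): max(1, 0, 7) = 7
F (Player 2): min(12, 10, 4) = 4
G (Player 2): min(16, 10, 3) = 3
E (Player 1): max(4, 3, 11) = 11
I (Player 2): min(9, 3, 13) = 3
J (Player 2): min(8, 1, 5) = 1
K (Player 2): min(4, 20, 19) = 4
H (Player 1): max(3, 1, 4) = 4
Root (Player 2): min(7, 11, 4) = 4
Player 2 picks the child with the lowest value: H (value 4).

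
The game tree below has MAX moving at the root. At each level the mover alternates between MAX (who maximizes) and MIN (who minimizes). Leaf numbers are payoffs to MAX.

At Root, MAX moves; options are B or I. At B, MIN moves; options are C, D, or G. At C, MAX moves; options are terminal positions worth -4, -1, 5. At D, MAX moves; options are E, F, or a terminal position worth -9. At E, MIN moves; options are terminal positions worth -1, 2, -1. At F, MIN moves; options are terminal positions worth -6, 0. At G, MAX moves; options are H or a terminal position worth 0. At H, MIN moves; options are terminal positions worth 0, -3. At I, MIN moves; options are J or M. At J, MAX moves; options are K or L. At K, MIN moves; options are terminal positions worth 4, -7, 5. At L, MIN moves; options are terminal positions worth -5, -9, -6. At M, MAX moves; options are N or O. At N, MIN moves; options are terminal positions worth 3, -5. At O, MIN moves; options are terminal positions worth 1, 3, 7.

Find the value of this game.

-1

C (MAX): max(-4, -1, 5) = 5
E (MIN): min(-1, 2, -1) = -1
F (MIN): min(-6, 0) = -6
D (MAX): max(-1, -6, -9) = -1
H (MIN): min(0, -3) = -3
G (MAX): max(-3, 0) = 0
B (MIN): min(5, -1, 0) = -1
K (MIN): min(4, -7, 5) = -7
L (MIN): min(-5, -9, -6) = -9
J (MAX): max(-7, -9) = -7
N (MIN): min(3, -5) = -5
O (MIN): min(1, 3, 7) = 1
M (MAX): max(-5, 1) = 1
I (MIN): min(-7, 1) = -7
Root (MAX): max(-1, -7) = -1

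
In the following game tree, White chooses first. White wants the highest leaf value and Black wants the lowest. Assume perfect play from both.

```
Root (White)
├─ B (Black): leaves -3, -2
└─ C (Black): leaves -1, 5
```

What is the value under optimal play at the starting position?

-1

B (Black): min(-3, -2) = -3
C (Black): min(-1, 5) = -1
Root (White): max(-3, -1) = -1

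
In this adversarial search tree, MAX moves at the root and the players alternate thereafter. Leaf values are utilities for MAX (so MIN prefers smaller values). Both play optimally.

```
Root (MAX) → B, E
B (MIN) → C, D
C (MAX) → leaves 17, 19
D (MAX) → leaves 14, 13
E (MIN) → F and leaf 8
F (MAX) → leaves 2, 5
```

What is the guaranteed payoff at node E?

5

F: max(2, 5) = 5
E: min(5, 8) = 5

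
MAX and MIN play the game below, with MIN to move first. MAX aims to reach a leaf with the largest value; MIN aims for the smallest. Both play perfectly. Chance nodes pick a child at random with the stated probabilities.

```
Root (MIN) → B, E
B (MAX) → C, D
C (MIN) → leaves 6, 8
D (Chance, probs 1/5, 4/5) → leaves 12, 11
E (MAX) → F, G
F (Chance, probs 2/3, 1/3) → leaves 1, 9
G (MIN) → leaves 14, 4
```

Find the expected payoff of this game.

C (MIN): min(6, 8) = 6
D (Chance): 1/5·12 + 4/5·11 = 11.2
B (MAX): max(6, 11.2) = 11.2
F (Chance): 2/3·1 + 1/3·9 = 3.67
G (MIN): min(14, 4) = 4
E (MAX): max(3.67, 4) = 4
Root (MIN): min(11.2, 4) = 4

4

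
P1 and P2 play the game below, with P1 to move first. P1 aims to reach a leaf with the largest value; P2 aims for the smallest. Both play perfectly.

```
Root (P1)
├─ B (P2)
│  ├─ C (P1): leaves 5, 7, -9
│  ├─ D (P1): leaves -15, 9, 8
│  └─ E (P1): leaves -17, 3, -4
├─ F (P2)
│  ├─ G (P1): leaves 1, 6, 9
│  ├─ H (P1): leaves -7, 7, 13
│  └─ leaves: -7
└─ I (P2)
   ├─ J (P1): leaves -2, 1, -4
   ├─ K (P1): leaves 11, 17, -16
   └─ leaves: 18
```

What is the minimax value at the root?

3

C (P1): max(5, 7, -9) = 7
D (P1): max(-15, 9, 8) = 9
E (P1): max(-17, 3, -4) = 3
B (P2): min(7, 9, 3) = 3
G (P1): max(1, 6, 9) = 9
H (P1): max(-7, 7, 13) = 13
F (P2): min(9, 13, -7) = -7
J (P1): max(-2, 1, -4) = 1
K (P1): max(11, 17, -16) = 17
I (P2): min(1, 17, 18) = 1
Root (P1): max(3, -7, 1) = 3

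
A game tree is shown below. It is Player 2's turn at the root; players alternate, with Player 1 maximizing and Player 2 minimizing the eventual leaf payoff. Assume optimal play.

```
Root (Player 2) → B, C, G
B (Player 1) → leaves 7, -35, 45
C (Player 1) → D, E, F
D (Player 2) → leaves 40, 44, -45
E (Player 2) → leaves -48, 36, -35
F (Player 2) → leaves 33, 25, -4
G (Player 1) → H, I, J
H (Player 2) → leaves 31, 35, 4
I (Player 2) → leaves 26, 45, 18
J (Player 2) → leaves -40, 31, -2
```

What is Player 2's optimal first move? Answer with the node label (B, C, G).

C

B (Player 1): max(7, -35, 45) = 45
D (Player 2): min(40, 44, -45) = -45
E (Player 2): min(-48, 36, -35) = -48
F (Player 2): min(33, 25, -4) = -4
C (Player 1): max(-45, -48, -4) = -4
H (Player 2): min(31, 35, 4) = 4
I (Player 2): min(26, 45, 18) = 18
J (Player 2): min(-40, 31, -2) = -40
G (Player 1): max(4, 18, -40) = 18
Root (Player 2): min(45, -4, 18) = -4
Player 2 picks the child with the lowest value: C (value -4).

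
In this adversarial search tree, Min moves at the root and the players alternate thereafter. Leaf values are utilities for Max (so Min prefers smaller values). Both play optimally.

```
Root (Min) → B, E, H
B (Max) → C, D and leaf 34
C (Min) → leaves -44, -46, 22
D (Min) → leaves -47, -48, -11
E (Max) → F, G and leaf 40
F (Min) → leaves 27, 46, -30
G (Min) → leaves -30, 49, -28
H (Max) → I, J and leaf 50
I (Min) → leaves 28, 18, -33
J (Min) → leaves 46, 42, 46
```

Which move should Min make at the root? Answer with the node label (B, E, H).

B

C (Min): min(-44, -46, 22) = -46
D (Min): min(-47, -48, -11) = -48
B (Max): max(-46, -48, 34) = 34
F (Min): min(27, 46, -30) = -30
G (Min): min(-30, 49, -28) = -30
E (Max): max(-30, -30, 40) = 40
I (Min): min(28, 18, -33) = -33
J (Min): min(46, 42, 46) = 42
H (Max): max(-33, 42, 50) = 50
Root (Min): min(34, 40, 50) = 34
Min picks the child with the lowest value: B (value 34).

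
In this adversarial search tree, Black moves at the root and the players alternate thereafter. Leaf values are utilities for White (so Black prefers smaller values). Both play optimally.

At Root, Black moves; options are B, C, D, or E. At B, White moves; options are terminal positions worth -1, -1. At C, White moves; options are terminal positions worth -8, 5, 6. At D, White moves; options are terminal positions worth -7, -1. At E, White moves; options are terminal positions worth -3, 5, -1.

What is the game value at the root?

-1

B (White): max(-1, -1) = -1
C (White): max(-8, 5, 6) = 6
D (White): max(-7, -1) = -1
E (White): max(-3, 5, -1) = 5
Root (Black): min(-1, 6, -1, 5) = -1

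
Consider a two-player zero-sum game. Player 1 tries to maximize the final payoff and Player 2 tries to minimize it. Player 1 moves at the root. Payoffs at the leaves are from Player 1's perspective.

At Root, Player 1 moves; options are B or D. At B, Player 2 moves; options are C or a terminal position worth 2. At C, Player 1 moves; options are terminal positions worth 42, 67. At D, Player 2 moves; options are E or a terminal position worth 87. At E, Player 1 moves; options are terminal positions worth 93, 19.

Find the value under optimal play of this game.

87

C (Player 1): max(42, 67) = 67
B (Player 2): min(67, 2) = 2
E (Player 1): max(93, 19) = 93
D (Player 2): min(93, 87) = 87
Root (Player 1): max(2, 87) = 87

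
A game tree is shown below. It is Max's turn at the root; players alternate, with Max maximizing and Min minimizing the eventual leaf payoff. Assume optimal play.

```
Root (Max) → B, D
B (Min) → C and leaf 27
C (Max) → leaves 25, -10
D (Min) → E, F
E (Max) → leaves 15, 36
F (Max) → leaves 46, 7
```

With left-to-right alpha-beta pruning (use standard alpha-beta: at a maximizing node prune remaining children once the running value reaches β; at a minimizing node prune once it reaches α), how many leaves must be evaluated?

C [α=-∞,β=+∞]: v=25
B [α=-∞,β=+∞]: v=25
E [α=25,β=+∞]: v=36
F [α=25,β=36]: v=46 after child 1 ≥ β → β-cutoff, skip 1
D [α=25,β=+∞]: v=36
Root [α=-∞,β=+∞]: v=36
Leaves evaluated: 6 of 7.

6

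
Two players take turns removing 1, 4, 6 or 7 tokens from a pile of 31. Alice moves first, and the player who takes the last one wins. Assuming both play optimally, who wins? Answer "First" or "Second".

Compute winning (W) and losing (L) positions by backward induction:
i:   0  1  2  3  4  5  6  7  8  9 10 11 12 13 14 15 16 17 18 19 20 21 22 23 24 25 26 27 28 29 30 31
     L  W  L  W  W  L  W  W  W  W  L  W  W  L  W  L  W  W  L  W  W  W  W  L  W  W  L  W  L  W  W  L
Position 31 is L, so the second player wins.

Second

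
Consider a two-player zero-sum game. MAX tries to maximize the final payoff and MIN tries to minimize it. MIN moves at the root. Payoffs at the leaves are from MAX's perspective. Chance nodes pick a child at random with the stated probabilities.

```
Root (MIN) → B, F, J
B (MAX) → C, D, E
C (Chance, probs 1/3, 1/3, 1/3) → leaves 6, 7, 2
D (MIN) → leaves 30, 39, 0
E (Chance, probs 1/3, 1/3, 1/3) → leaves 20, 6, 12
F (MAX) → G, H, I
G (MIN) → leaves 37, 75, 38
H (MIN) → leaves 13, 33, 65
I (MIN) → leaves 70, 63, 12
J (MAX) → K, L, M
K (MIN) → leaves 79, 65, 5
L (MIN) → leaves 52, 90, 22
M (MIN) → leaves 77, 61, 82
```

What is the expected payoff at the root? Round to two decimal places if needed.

C (Chance): 1/3·6 + 1/3·7 + 1/3·2 = 5
D (MIN): min(30, 39, 0) = 0
E (Chance): 1/3·20 + 1/3·6 + 1/3·12 = 12.67
B (MAX): max(5, 0, 12.67) = 12.67
G (MIN): min(37, 75, 38) = 37
H (MIN): min(13, 33, 65) = 13
I (MIN): min(70, 63, 12) = 12
F (MAX): max(37, 13, 12) = 37
K (MIN): min(79, 65, 5) = 5
L (MIN): min(52, 90, 22) = 22
M (MIN): min(77, 61, 82) = 61
J (MAX): max(5, 22, 61) = 61
Root (MIN): min(12.67, 37, 61) = 12.67

12.67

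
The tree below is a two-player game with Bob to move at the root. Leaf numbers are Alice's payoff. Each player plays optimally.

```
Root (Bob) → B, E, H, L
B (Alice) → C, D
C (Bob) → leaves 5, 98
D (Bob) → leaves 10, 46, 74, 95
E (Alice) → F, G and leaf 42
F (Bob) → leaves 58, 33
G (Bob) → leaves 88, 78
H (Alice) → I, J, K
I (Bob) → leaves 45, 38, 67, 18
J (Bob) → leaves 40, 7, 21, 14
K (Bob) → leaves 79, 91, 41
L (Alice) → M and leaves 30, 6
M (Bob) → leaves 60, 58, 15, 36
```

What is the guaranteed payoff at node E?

78

F: min(58, 33) = 33
G: min(88, 78) = 78
E: max(33, 78, 42) = 78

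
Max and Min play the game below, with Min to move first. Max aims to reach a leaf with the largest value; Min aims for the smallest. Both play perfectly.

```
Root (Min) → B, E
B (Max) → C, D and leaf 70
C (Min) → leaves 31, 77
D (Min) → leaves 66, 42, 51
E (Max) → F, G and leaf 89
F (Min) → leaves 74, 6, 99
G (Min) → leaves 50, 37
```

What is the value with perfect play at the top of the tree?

70

C (Min): min(31, 77) = 31
D (Min): min(66, 42, 51) = 42
B (Max): max(31, 42, 70) = 70
F (Min): min(74, 6, 99) = 6
G (Min): min(50, 37) = 37
E (Max): max(6, 37, 89) = 89
Root (Min): min(70, 89) = 70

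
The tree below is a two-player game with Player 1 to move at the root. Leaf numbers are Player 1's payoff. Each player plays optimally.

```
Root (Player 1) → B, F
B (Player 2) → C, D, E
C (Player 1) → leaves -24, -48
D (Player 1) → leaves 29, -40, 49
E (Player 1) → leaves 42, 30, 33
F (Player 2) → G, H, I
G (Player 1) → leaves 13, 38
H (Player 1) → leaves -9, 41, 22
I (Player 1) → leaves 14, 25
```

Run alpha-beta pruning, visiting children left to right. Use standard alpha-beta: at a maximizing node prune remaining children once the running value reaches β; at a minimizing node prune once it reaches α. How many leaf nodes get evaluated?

C [α=-∞,β=+∞]: v=-24
D [α=-∞,β=-24]: v=29 after child 1 ≥ β → β-cutoff, skip 2
E [α=-∞,β=-24]: v=42 after child 1 ≥ β → β-cutoff, skip 2
B [α=-∞,β=+∞]: v=-24
G [α=-24,β=+∞]: v=38
H [α=-24,β=38]: v=41 after child 2 ≥ β → β-cutoff, skip 1
I [α=-24,β=38]: v=25
F [α=-24,β=+∞]: v=25
Root [α=-∞,β=+∞]: v=25
Leaves evaluated: 10 of 15.

10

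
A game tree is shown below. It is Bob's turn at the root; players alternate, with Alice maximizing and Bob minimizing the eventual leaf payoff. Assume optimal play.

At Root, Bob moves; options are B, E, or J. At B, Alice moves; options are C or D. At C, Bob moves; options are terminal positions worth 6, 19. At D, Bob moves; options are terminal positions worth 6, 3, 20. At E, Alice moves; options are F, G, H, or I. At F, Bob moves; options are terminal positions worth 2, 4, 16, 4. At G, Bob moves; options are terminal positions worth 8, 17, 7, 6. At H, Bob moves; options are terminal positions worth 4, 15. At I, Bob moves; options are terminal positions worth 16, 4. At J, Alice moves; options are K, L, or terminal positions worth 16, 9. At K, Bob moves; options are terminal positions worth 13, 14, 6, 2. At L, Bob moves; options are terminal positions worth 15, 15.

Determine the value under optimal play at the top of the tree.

C (Bob): min(6, 19) = 6
D (Bob): min(6, 3, 20) = 3
B (Alice): max(6, 3) = 6
F (Bob): min(2, 4, 16, 4) = 2
G (Bob): min(8, 17, 7, 6) = 6
H (Bob): min(4, 15) = 4
I (Bob): min(16, 4) = 4
E (Alice): max(2, 6, 4, 4) = 6
K (Bob): min(13, 14, 6, 2) = 2
L (Bob): min(15, 15) = 15
J (Alice): max(2, 15, 16, 9) = 16
Root (Bob): min(6, 6, 16) = 6

6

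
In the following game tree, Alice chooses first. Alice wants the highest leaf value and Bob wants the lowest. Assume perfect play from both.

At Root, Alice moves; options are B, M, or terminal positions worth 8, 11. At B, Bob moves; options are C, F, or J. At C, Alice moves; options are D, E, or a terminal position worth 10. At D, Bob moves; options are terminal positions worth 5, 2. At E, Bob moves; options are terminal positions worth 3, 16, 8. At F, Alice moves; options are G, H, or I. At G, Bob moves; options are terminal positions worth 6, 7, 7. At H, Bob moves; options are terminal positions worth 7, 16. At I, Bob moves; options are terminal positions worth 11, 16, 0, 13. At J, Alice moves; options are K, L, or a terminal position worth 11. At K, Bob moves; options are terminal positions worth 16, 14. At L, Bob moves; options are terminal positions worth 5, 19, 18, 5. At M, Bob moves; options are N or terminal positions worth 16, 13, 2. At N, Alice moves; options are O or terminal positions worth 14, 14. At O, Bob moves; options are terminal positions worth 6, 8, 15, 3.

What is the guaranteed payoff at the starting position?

D (Bob): min(5, 2) = 2
E (Bob): min(3, 16, 8) = 3
C (Alice): max(2, 3, 10) = 10
G (Bob): min(6, 7, 7) = 6
H (Bob): min(7, 16) = 7
I (Bob): min(11, 16, 0, 13) = 0
F (Alice): max(6, 7, 0) = 7
K (Bob): min(16, 14) = 14
L (Bob): min(5, 19, 18, 5) = 5
J (Alice): max(14, 5, 11) = 14
B (Bob): min(10, 7, 14) = 7
O (Bob): min(6, 8, 15, 3) = 3
N (Alice): max(3, 14, 14) = 14
M (Bob): min(14, 16, 13, 2) = 2
Root (Alice): max(7, 2, 8, 11) = 11

11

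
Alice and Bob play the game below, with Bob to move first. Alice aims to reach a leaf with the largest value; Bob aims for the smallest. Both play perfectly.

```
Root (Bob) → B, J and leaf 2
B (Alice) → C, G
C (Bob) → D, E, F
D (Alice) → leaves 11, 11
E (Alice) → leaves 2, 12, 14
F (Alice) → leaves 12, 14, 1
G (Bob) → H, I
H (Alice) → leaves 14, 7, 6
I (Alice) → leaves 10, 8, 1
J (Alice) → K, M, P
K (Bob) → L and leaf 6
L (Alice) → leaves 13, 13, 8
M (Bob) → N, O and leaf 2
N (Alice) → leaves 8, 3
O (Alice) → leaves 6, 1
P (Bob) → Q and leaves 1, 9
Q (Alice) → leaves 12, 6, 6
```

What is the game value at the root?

2

D (Alice): max(11, 11) = 11
E (Alice): max(2, 12, 14) = 14
F (Alice): max(12, 14, 1) = 14
C (Bob): min(11, 14, 14) = 11
H (Alice): max(14, 7, 6) = 14
I (Alice): max(10, 8, 1) = 10
G (Bob): min(14, 10) = 10
B (Alice): max(11, 10) = 11
L (Alice): max(13, 13, 8) = 13
K (Bob): min(13, 6) = 6
N (Alice): max(8, 3) = 8
O (Alice): max(6, 1) = 6
M (Bob): min(8, 6, 2) = 2
Q (Alice): max(12, 6, 6) = 12
P (Bob): min(12, 1, 9) = 1
J (Alice): max(6, 2, 1) = 6
Root (Bob): min(11, 6, 2) = 2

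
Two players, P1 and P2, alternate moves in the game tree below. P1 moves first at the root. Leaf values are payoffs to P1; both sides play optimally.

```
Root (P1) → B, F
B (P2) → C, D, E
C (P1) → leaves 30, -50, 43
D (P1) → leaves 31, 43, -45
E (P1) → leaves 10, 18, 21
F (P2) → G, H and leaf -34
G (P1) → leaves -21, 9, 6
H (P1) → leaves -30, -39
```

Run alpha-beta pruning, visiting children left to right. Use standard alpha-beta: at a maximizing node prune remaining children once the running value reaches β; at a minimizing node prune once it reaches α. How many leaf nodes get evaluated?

C [α=-∞,β=+∞]: v=43
D [α=-∞,β=43]: v=43 after child 2 ≥ β → β-cutoff, skip 1
E [α=-∞,β=43]: v=21
B [α=-∞,β=+∞]: v=21
G [α=21,β=+∞]: v=9
F [α=21,β=+∞]: v=9 after child 1 ≤ α → α-cutoff, skip 2
Root [α=-∞,β=+∞]: v=21
Leaves evaluated: 11 of 15.

11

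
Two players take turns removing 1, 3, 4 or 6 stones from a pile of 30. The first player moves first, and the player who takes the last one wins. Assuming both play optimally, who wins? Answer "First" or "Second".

Compute winning (W) and losing (L) positions by backward induction:
i:   0  1  2  3  4  5  6  7  8  9 10 11 12 13 14 15 16 17 18 19 20 21 22 23 24 25 26 27 28 29 30
     L  W  L  W  W  W  W  L  W  L  W  W  W  W  L  W  L  W  W  W  W  L  W  L  W  W  W  W  L  W  L
Position 30 is L, so the second player wins.

Second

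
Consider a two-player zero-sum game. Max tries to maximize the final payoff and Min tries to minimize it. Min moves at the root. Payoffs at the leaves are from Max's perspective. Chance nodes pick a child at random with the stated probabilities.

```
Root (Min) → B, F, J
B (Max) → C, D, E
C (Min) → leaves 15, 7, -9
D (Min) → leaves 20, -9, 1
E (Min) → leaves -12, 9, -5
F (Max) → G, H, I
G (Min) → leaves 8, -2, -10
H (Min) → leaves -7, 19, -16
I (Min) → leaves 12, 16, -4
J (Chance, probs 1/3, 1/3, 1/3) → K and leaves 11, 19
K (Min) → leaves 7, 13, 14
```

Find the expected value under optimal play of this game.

C (Min): min(15, 7, -9) = -9
D (Min): min(20, -9, 1) = -9
E (Min): min(-12, 9, -5) = -12
B (Max): max(-9, -9, -12) = -9
G (Min): min(8, -2, -10) = -10
H (Min): min(-7, 19, -16) = -16
I (Min): min(12, 16, -4) = -4
F (Max): max(-10, -16, -4) = -4
K (Min): min(7, 13, 14) = 7
J (Chance): 1/3·7 + 1/3·11 + 1/3·19 = 12.33
Root (Min): min(-9, -4, 12.33) = -9

-9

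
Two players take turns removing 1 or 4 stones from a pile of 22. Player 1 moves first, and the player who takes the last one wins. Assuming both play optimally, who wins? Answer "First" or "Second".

Second

Compute winning (W) and losing (L) positions by backward induction:
i:   0  1  2  3  4  5  6  7  8  9 10 11 12 13 14 15 16 17 18 19 20 21 22
     L  W  L  W  W  L  W  L  W  W  L  W  L  W  W  L  W  L  W  W  L  W  L
Position 22 is L, so the second player wins.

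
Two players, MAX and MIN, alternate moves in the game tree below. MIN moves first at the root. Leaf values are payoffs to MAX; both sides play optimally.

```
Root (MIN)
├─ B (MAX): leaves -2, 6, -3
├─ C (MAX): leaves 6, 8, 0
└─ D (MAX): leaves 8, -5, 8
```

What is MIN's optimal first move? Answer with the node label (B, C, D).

B

B (MAX): max(-2, 6, -3) = 6
C (MAX): max(6, 8, 0) = 8
D (MAX): max(8, -5, 8) = 8
Root (MIN): min(6, 8, 8) = 6
MIN picks the child with the lowest value: B (value 6).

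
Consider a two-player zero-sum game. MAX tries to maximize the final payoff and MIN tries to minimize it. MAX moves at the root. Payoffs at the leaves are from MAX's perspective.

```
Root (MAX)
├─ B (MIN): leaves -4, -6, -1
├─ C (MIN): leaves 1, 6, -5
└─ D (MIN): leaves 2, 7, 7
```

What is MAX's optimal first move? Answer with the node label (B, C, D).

B (MIN): min(-4, -6, -1) = -6
C (MIN): min(1, 6, -5) = -5
D (MIN): min(2, 7, 7) = 2
Root (MAX): max(-6, -5, 2) = 2
MAX picks the child with the highest value: D (value 2).

D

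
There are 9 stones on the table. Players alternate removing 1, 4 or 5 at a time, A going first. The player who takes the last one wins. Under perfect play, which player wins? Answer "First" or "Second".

Positions where the player to move wins (W) vs loses (L):
i:   0  1  2  3  4  5  6  7  8  9
     L  W  L  W  W  W  W  W  L  W
Position 9 is W, so the first player wins.

First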